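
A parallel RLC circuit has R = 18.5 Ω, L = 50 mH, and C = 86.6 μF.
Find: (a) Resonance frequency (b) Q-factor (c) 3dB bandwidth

Step 1 — Resonance: ω₀ = 1/√(LC) = 1/√(0.05·8.66e-05) = 480.6 rad/s.
Step 2 — f₀ = ω₀/(2π) = 76.48 Hz.
Step 3 — Parallel Q: Q = R/(ω₀L) = 18.5/(480.6·0.05) = 0.7699.
Step 4 — Bandwidth: Δω = ω₀/Q = 624.2 rad/s; BW = Δω/(2π) = 99.34 Hz.

(a) f₀ = 76.48 Hz  (b) Q = 0.7699  (c) BW = 99.34 Hz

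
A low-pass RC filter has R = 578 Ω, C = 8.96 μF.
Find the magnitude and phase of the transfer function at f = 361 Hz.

Step 1 — Angular frequency: ω = 2π·361 = 2268 rad/s.
Step 2 — Transfer function: H(jω) = 1/(1 + jωRC).
Step 3 — Denominator: 1 + jωRC = 1 + j·2268·578·8.96e-06 = 1 + j11.75.
Step 4 — H = 0.007195 - j0.08452.
Step 5 — Magnitude: |H| = 0.08482 (-21.4 dB); phase: φ = -85.1°.

|H| = 0.08482 (-21.4 dB), φ = -85.1°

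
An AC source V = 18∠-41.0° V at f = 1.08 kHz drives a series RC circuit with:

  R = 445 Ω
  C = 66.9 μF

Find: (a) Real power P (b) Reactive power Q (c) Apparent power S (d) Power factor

Step 1 — Angular frequency: ω = 2π·f = 2π·1080 = 6786 rad/s.
Step 2 — Component impedances:
  R: Z = R = 445 Ω
  C: Z = 1/(jωC) = -j/(ω·C) = 0 - j2.203 Ω
Step 3 — Series combination: Z_total = R + C = 445 - j2.203 Ω = 445∠-0.3° Ω.
Step 4 — Source phasor: V = 18∠-41.0° V = 13.58 - j11.81 V.
Step 5 — Current: I = V / Z = 0.03066 - j0.02639 A = 0.04045∠-40.7° A.
Step 6 — Complex power: S = V·I* = 0.7281 - j0.003604 VA.
Step 7 — Real power: P = Re(S) = 0.7281 W.
Step 8 — Reactive power: Q = Im(S) = -0.003604 VAR.
Step 9 — Apparent power: |S| = 0.7281 VA.
Step 10 — Power factor: PF = P/|S| = 1 (leading).

(a) P = 0.7281 W  (b) Q = -0.003604 VAR  (c) S = 0.7281 VA  (d) PF = 1 (leading)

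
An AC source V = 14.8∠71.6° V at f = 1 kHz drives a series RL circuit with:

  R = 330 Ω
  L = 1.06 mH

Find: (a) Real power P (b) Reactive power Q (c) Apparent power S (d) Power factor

Step 1 — Angular frequency: ω = 2π·f = 2π·1000 = 6283 rad/s.
Step 2 — Component impedances:
  R: Z = R = 330 Ω
  L: Z = jωL = j·6283·0.00106 = 0 + j6.66 Ω
Step 3 — Series combination: Z_total = R + L = 330 + j6.66 Ω = 330.1∠1.2° Ω.
Step 4 — Source phasor: V = 14.8∠71.6° V = 4.672 + j14.04 V.
Step 5 — Current: I = V / Z = 0.01501 + j0.04225 A = 0.04484∠70.4° A.
Step 6 — Complex power: S = V·I* = 0.6635 + j0.01339 VA.
Step 7 — Real power: P = Re(S) = 0.6635 W.
Step 8 — Reactive power: Q = Im(S) = 0.01339 VAR.
Step 9 — Apparent power: |S| = 0.6636 VA.
Step 10 — Power factor: PF = P/|S| = 0.9998 (lagging).

(a) P = 0.6635 W  (b) Q = 0.01339 VAR  (c) S = 0.6636 VA  (d) PF = 0.9998 (lagging)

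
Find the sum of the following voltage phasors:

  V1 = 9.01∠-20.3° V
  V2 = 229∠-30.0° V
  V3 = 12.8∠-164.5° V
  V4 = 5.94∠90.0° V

Step 1 — Convert each phasor to rectangular form:
  V1 = 9.01·(cos(-20.3°) + j·sin(-20.3°)) = 8.45 - j3.126 V
  V2 = 229·(cos(-30.0°) + j·sin(-30.0°)) = 198.3 - j114.5 V
  V3 = 12.8·(cos(-164.5°) + j·sin(-164.5°)) = -12.33 - j3.421 V
  V4 = 5.94·(cos(90.0°) + j·sin(90.0°)) = 0 + j5.94 V
Step 2 — Sum components: V_total = 194.4 - j115.1 V.
Step 3 — Convert to polar: |V_total| = 226 V, ∠V_total = -30.6°.

V_total = 226∠-30.6° V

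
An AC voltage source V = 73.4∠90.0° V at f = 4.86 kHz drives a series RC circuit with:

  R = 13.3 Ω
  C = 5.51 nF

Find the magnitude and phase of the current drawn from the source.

Step 1 — Angular frequency: ω = 2π·f = 2π·4860 = 3.054e+04 rad/s.
Step 2 — Component impedances:
  R: Z = R = 13.3 Ω
  C: Z = 1/(jωC) = -j/(ω·C) = 0 - j5943 Ω
Step 3 — Series combination: Z_total = R + C = 13.3 - j5943 Ω = 5943∠-89.9° Ω.
Step 4 — Source phasor: V = 73.4∠90.0° V = 0 + j73.4 V.
Step 5 — Ohm's law: I = V / Z_total = (0 + j73.4) / (13.3 - j5943) = -0.01235 + j2.764e-05 A.
Step 6 — Convert to polar: |I| = 0.01235 A, ∠I = 179.9°.

I = 0.01235∠179.9° A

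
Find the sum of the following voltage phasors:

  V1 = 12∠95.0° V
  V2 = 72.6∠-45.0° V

Step 1 — Convert each phasor to rectangular form:
  V1 = 12·(cos(95.0°) + j·sin(95.0°)) = -1.046 + j11.95 V
  V2 = 72.6·(cos(-45.0°) + j·sin(-45.0°)) = 51.34 - j51.34 V
Step 2 — Sum components: V_total = 50.29 - j39.38 V.
Step 3 — Convert to polar: |V_total| = 63.87 V, ∠V_total = -38.1°.

V_total = 63.87∠-38.1° V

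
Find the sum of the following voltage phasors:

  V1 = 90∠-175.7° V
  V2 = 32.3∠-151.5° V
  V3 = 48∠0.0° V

Step 1 — Convert each phasor to rectangular form:
  V1 = 90·(cos(-175.7°) + j·sin(-175.7°)) = -89.75 - j6.748 V
  V2 = 32.3·(cos(-151.5°) + j·sin(-151.5°)) = -28.39 - j15.41 V
  V3 = 48·(cos(0.0°) + j·sin(0.0°)) = 48 V
Step 2 — Sum components: V_total = -70.13 - j22.16 V.
Step 3 — Convert to polar: |V_total| = 73.55 V, ∠V_total = -162.5°.

V_total = 73.55∠-162.5° V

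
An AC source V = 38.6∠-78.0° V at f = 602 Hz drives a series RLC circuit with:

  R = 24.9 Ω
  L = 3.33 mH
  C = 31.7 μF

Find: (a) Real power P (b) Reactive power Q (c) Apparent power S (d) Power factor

Step 1 — Angular frequency: ω = 2π·f = 2π·602 = 3782 rad/s.
Step 2 — Component impedances:
  R: Z = R = 24.9 Ω
  L: Z = jωL = j·3782·0.00333 = 0 + j12.6 Ω
  C: Z = 1/(jωC) = -j/(ω·C) = 0 - j8.34 Ω
Step 3 — Series combination: Z_total = R + L + C = 24.9 + j4.256 Ω = 25.26∠9.7° Ω.
Step 4 — Source phasor: V = 38.6∠-78.0° V = 8.025 - j37.76 V.
Step 5 — Current: I = V / Z = 0.06136 - j1.527 A = 1.528∠-87.7° A.
Step 6 — Complex power: S = V·I* = 58.14 + j9.937 VA.
Step 7 — Real power: P = Re(S) = 58.14 W.
Step 8 — Reactive power: Q = Im(S) = 9.937 VAR.
Step 9 — Apparent power: |S| = 58.98 VA.
Step 10 — Power factor: PF = P/|S| = 0.9857 (lagging).

(a) P = 58.14 W  (b) Q = 9.937 VAR  (c) S = 58.98 VA  (d) PF = 0.9857 (lagging)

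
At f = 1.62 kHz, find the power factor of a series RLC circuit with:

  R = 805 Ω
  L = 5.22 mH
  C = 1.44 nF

Step 1 — Angular frequency: ω = 2π·f = 2π·1620 = 1.018e+04 rad/s.
Step 2 — Component impedances:
  R: Z = R = 805 Ω
  L: Z = jωL = j·1.018e+04·0.00522 = 0 + j53.13 Ω
  C: Z = 1/(jωC) = -j/(ω·C) = 0 - j6.822e+04 Ω
Step 3 — Series combination: Z_total = R + L + C = 805 - j6.817e+04 Ω = 6.818e+04∠-89.3° Ω.
Step 4 — Power factor: PF = cos(φ) = Re(Z)/|Z| = 805/6.818e+04 = 0.01181.
Step 5 — Type: Im(Z) = -6.817e+04 ⇒ leading (phase φ = -89.3°).

PF = 0.01181 (leading, φ = -89.3°)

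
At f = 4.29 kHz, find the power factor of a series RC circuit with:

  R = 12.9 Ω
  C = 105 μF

Step 1 — Angular frequency: ω = 2π·f = 2π·4290 = 2.695e+04 rad/s.
Step 2 — Component impedances:
  R: Z = R = 12.9 Ω
  C: Z = 1/(jωC) = -j/(ω·C) = 0 - j0.3533 Ω
Step 3 — Series combination: Z_total = R + C = 12.9 - j0.3533 Ω = 12.9∠-1.6° Ω.
Step 4 — Power factor: PF = cos(φ) = Re(Z)/|Z| = 12.9/12.905 = 0.9996.
Step 5 — Type: Im(Z) = -0.3533 ⇒ leading (phase φ = -1.6°).

PF = 0.9996 (leading, φ = -1.6°)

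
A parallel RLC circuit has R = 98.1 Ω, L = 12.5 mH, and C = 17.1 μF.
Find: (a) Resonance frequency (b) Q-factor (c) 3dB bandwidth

Step 1 — Resonance: ω₀ = 1/√(LC) = 1/√(0.0125·1.71e-05) = 2163 rad/s.
Step 2 — f₀ = ω₀/(2π) = 344.2 Hz.
Step 3 — Parallel Q: Q = R/(ω₀L) = 98.1/(2163·0.0125) = 3.628.
Step 4 — Bandwidth: Δω = ω₀/Q = 596.1 rad/s; BW = Δω/(2π) = 94.88 Hz.

(a) f₀ = 344.2 Hz  (b) Q = 3.628  (c) BW = 94.88 Hz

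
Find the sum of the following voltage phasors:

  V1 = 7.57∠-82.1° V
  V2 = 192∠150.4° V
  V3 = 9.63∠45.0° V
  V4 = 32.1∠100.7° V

Step 1 — Convert each phasor to rectangular form:
  V1 = 7.57·(cos(-82.1°) + j·sin(-82.1°)) = 1.04 - j7.498 V
  V2 = 192·(cos(150.4°) + j·sin(150.4°)) = -166.9 + j94.84 V
  V3 = 9.63·(cos(45.0°) + j·sin(45.0°)) = 6.809 + j6.809 V
  V4 = 32.1·(cos(100.7°) + j·sin(100.7°)) = -5.96 + j31.54 V
Step 2 — Sum components: V_total = -165.1 + j125.7 V.
Step 3 — Convert to polar: |V_total| = 207.5 V, ∠V_total = 142.7°.

V_total = 207.5∠142.7° V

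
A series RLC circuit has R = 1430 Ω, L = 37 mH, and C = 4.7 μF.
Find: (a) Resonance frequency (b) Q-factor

Step 1 — Resonance condition Im(Z)=0 gives ω₀ = 1/√(LC).
Step 2 — ω₀ = 1/√(0.037·4.7e-06) = 2398 rad/s.
Step 3 — f₀ = ω₀/(2π) = 381.7 Hz.
Step 4 — Series Q: Q = ω₀L/R = 2398·0.037/1430 = 0.06205.

(a) f₀ = 381.7 Hz  (b) Q = 0.06205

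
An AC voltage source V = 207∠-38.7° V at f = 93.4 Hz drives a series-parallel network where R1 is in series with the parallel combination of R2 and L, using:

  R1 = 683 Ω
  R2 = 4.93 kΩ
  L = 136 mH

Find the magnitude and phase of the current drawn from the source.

Step 1 — Angular frequency: ω = 2π·f = 2π·93.4 = 586.8 rad/s.
Step 2 — Component impedances:
  R1: Z = R = 683 Ω
  R2: Z = R = 4930 Ω
  L: Z = jωL = j·586.8·0.136 = 0 + j79.81 Ω
Step 3 — Parallel branch: R2 || L = 1/(1/R2 + 1/L) = 1.292 + j79.79 Ω.
Step 4 — Series with R1: Z_total = R1 + (R2 || L) = 684.3 + j79.79 Ω = 688.9∠6.7° Ω.
Step 5 — Source phasor: V = 207∠-38.7° V = 161.5 - j129.4 V.
Step 6 — Ohm's law: I = V / Z_total = (161.5 - j129.4) / (684.3 + j79.79) = 0.2112 - j0.2138 A.
Step 7 — Convert to polar: |I| = 0.3005 A, ∠I = -45.4°.

I = 0.3005∠-45.4° A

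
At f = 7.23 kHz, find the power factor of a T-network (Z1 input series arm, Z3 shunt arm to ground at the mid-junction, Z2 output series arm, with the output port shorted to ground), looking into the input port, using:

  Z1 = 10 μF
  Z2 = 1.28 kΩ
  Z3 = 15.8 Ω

Step 1 — Angular frequency: ω = 2π·f = 2π·7230 = 4.543e+04 rad/s.
Step 2 — Component impedances:
  Z1: Z = 1/(jωC) = -j/(ω·C) = 0 - j2.201 Ω
  Z2: Z = R = 1280 Ω
  Z3: Z = R = 15.8 Ω
Step 3 — With the output port shorted to ground, the output series arm Z2 runs from the junction to ground; the shunt arm Z3 also runs from the junction to ground. They appear in parallel: Z3 || Z2 = 15.61 Ω.
Step 4 — Series with input arm Z1: Z_in = Z1 + (Z3 || Z2) = 15.61 - j2.201 Ω = 15.76∠-8.0° Ω.
Step 5 — Power factor: PF = cos(φ) = Re(Z)/|Z| = 15.607/15.762 = 0.9902.
Step 6 — Type: Im(Z) = -2.201 ⇒ leading (phase φ = -8.0°).

PF = 0.9902 (leading, φ = -8.0°)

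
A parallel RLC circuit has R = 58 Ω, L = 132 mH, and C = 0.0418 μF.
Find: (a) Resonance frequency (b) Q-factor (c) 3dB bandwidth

Step 1 — Resonance: ω₀ = 1/√(LC) = 1/√(0.132·4.18e-08) = 1.346e+04 rad/s.
Step 2 — f₀ = ω₀/(2π) = 2143 Hz.
Step 3 — Parallel Q: Q = R/(ω₀L) = 58/(1.346e+04·0.132) = 0.03264.
Step 4 — Bandwidth: Δω = ω₀/Q = 4.125e+05 rad/s; BW = Δω/(2π) = 6.565e+04 Hz.

(a) f₀ = 2143 Hz  (b) Q = 0.03264  (c) BW = 6.565e+04 Hz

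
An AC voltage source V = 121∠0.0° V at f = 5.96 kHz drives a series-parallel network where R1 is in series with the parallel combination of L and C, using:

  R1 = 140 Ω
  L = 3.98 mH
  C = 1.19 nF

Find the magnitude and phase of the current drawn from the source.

Step 1 — Angular frequency: ω = 2π·f = 2π·5960 = 3.745e+04 rad/s.
Step 2 — Component impedances:
  R1: Z = R = 140 Ω
  L: Z = jωL = j·3.745e+04·0.00398 = 0 + j149 Ω
  C: Z = 1/(jωC) = -j/(ω·C) = 0 - j2.244e+04 Ω
Step 3 — Parallel branch: L || C = 1/(1/L + 1/C) = 0 + j150 Ω.
Step 4 — Series with R1: Z_total = R1 + (L || C) = 140 + j150 Ω = 205.2∠47.0° Ω.
Step 5 — Source phasor: V = 121∠0.0° V = 121 V.
Step 6 — Ohm's law: I = V / Z_total = (121) / (140 + j150) = 0.4023 - j0.4311 A.
Step 7 — Convert to polar: |I| = 0.5896 A, ∠I = -47.0°.

I = 0.5896∠-47.0° A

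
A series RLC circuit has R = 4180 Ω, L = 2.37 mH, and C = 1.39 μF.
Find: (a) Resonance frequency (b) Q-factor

Step 1 — Resonance condition Im(Z)=0 gives ω₀ = 1/√(LC).
Step 2 — ω₀ = 1/√(0.00237·1.39e-06) = 1.742e+04 rad/s.
Step 3 — f₀ = ω₀/(2π) = 2773 Hz.
Step 4 — Series Q: Q = ω₀L/R = 1.742e+04·0.00237/4180 = 0.009878.

(a) f₀ = 2773 Hz  (b) Q = 0.009878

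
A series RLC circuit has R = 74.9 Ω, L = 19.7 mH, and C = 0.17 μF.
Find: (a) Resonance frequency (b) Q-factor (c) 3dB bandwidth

Step 1 — Resonance condition Im(Z)=0 gives ω₀ = 1/√(LC).
Step 2 — ω₀ = 1/√(0.0197·1.7e-07) = 1.728e+04 rad/s.
Step 3 — f₀ = ω₀/(2π) = 2750 Hz.
Step 4 — Series Q: Q = ω₀L/R = 1.728e+04·0.0197/74.9 = 4.545.
Step 5 — 3dB bandwidth: Δω = ω₀/Q = 3802 rad/s; BW = Δω/(2π) = 605.1 Hz.

(a) f₀ = 2750 Hz  (b) Q = 4.545  (c) BW = 605.1 Hz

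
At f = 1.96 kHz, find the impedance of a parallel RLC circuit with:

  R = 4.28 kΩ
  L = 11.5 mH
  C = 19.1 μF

Step 1 — Angular frequency: ω = 2π·f = 2π·1960 = 1.232e+04 rad/s.
Step 2 — Component impedances:
  R: Z = R = 4280 Ω
  L: Z = jωL = j·1.232e+04·0.0115 = 0 + j141.6 Ω
  C: Z = 1/(jωC) = -j/(ω·C) = 0 - j4.251 Ω
Step 3 — Parallel combination: 1/Z_total = 1/R + 1/L + 1/C; Z_total = 0.004488 - j4.383 Ω = 4.383∠-89.9° Ω.

Z = 0.004488 - j4.383 Ω = 4.383∠-89.9° Ω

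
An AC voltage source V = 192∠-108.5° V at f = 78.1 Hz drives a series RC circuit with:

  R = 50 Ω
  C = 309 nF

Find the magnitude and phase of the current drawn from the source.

Step 1 — Angular frequency: ω = 2π·f = 2π·78.1 = 490.7 rad/s.
Step 2 — Component impedances:
  R: Z = R = 50 Ω
  C: Z = 1/(jωC) = -j/(ω·C) = 0 - j6595 Ω
Step 3 — Series combination: Z_total = R + C = 50 - j6595 Ω = 6595∠-89.6° Ω.
Step 4 — Source phasor: V = 192∠-108.5° V = -60.92 - j182.1 V.
Step 5 — Ohm's law: I = V / Z_total = (-60.92 - j182.1) / (50 - j6595) = 0.02754 - j0.009447 A.
Step 6 — Convert to polar: |I| = 0.02911 A, ∠I = -18.9°.

I = 0.02911∠-18.9° A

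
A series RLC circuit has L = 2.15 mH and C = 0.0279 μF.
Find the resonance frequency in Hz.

Step 1 — Resonance condition Im(Z)=0 gives ω₀ = 1/√(LC).
Step 2 — ω₀ = 1/√(0.00215·2.79e-08) = 1.291e+05 rad/s.
Step 3 — f₀ = ω₀/(2π) = 2.055e+04 Hz.

f₀ = 2.055e+04 Hz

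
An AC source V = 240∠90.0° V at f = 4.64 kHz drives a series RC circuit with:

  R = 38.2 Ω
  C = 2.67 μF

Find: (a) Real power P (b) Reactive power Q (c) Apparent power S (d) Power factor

Step 1 — Angular frequency: ω = 2π·f = 2π·4640 = 2.915e+04 rad/s.
Step 2 — Component impedances:
  R: Z = R = 38.2 Ω
  C: Z = 1/(jωC) = -j/(ω·C) = 0 - j12.85 Ω
Step 3 — Series combination: Z_total = R + C = 38.2 - j12.85 Ω = 40.3∠-18.6° Ω.
Step 4 — Source phasor: V = 240∠90.0° V = 0 + j240 V.
Step 5 — Current: I = V / Z = -1.898 + j5.644 A = 5.955∠108.6° A.
Step 6 — Complex power: S = V·I* = 1355 - j455.6 VA.
Step 7 — Real power: P = Re(S) = 1355 W.
Step 8 — Reactive power: Q = Im(S) = -455.6 VAR.
Step 9 — Apparent power: |S| = 1429 VA.
Step 10 — Power factor: PF = P/|S| = 0.9478 (leading).

(a) P = 1355 W  (b) Q = -455.6 VAR  (c) S = 1429 VA  (d) PF = 0.9478 (leading)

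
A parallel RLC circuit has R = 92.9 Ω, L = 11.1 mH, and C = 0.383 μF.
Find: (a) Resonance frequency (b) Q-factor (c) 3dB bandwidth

Step 1 — Resonance: ω₀ = 1/√(LC) = 1/√(0.0111·3.83e-07) = 1.534e+04 rad/s.
Step 2 — f₀ = ω₀/(2π) = 2441 Hz.
Step 3 — Parallel Q: Q = R/(ω₀L) = 92.9/(1.534e+04·0.0111) = 0.5457.
Step 4 — Bandwidth: Δω = ω₀/Q = 2.811e+04 rad/s; BW = Δω/(2π) = 4473 Hz.

(a) f₀ = 2441 Hz  (b) Q = 0.5457  (c) BW = 4473 Hz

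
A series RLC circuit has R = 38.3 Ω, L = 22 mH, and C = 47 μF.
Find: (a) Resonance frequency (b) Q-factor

Step 1 — Resonance condition Im(Z)=0 gives ω₀ = 1/√(LC).
Step 2 — ω₀ = 1/√(0.022·4.7e-05) = 983.4 rad/s.
Step 3 — f₀ = ω₀/(2π) = 156.5 Hz.
Step 4 — Series Q: Q = ω₀L/R = 983.4·0.022/38.3 = 0.5649.

(a) f₀ = 156.5 Hz  (b) Q = 0.5649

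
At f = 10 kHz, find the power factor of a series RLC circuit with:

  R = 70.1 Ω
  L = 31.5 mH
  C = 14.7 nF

Step 1 — Angular frequency: ω = 2π·f = 2π·1e+04 = 6.283e+04 rad/s.
Step 2 — Component impedances:
  R: Z = R = 70.1 Ω
  L: Z = jωL = j·6.283e+04·0.0315 = 0 + j1979 Ω
  C: Z = 1/(jωC) = -j/(ω·C) = 0 - j1083 Ω
Step 3 — Series combination: Z_total = R + L + C = 70.1 + j896.5 Ω = 899.3∠85.5° Ω.
Step 4 — Power factor: PF = cos(φ) = Re(Z)/|Z| = 70.1/899.3 = 0.07795.
Step 5 — Type: Im(Z) = 896.5 ⇒ lagging (phase φ = 85.5°).

PF = 0.07795 (lagging, φ = 85.5°)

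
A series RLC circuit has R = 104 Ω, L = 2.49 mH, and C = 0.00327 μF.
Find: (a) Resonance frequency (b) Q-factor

Step 1 — Resonance condition Im(Z)=0 gives ω₀ = 1/√(LC).
Step 2 — ω₀ = 1/√(0.00249·3.27e-09) = 3.505e+05 rad/s.
Step 3 — f₀ = ω₀/(2π) = 5.578e+04 Hz.
Step 4 — Series Q: Q = ω₀L/R = 3.505e+05·0.00249/104 = 8.391.

(a) f₀ = 5.578e+04 Hz  (b) Q = 8.391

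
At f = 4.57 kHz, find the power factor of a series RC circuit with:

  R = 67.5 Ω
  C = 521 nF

Step 1 — Angular frequency: ω = 2π·f = 2π·4570 = 2.871e+04 rad/s.
Step 2 — Component impedances:
  R: Z = R = 67.5 Ω
  C: Z = 1/(jωC) = -j/(ω·C) = 0 - j66.84 Ω
Step 3 — Series combination: Z_total = R + C = 67.5 - j66.84 Ω = 95∠-44.7° Ω.
Step 4 — Power factor: PF = cos(φ) = Re(Z)/|Z| = 67.5/95 = 0.7105.
Step 5 — Type: Im(Z) = -66.84 ⇒ leading (phase φ = -44.7°).

PF = 0.7105 (leading, φ = -44.7°)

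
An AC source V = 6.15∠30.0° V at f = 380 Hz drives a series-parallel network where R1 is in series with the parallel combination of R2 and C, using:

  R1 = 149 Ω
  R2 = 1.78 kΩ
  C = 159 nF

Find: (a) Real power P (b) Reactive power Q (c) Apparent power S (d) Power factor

Step 1 — Angular frequency: ω = 2π·f = 2π·380 = 2388 rad/s.
Step 2 — Component impedances:
  R1: Z = R = 149 Ω
  R2: Z = R = 1780 Ω
  C: Z = 1/(jωC) = -j/(ω·C) = 0 - j2634 Ω
Step 3 — Parallel branch: R2 || C = 1/(1/R2 + 1/C) = 1222 - j825.8 Ω.
Step 4 — Series with R1: Z_total = R1 + (R2 || C) = 1371 - j825.8 Ω = 1600∠-31.1° Ω.
Step 5 — Source phasor: V = 6.15∠30.0° V = 5.326 + j3.075 V.
Step 6 — Current: I = V / Z = 0.001859 + j0.003363 A = 0.003843∠61.1° A.
Step 7 — Complex power: S = V·I* = 0.02024 - j0.01219 VA.
Step 8 — Real power: P = Re(S) = 0.02024 W.
Step 9 — Reactive power: Q = Im(S) = -0.01219 VAR.
Step 10 — Apparent power: |S| = 0.02363 VA.
Step 11 — Power factor: PF = P/|S| = 0.8566 (leading).

(a) P = 0.02024 W  (b) Q = -0.01219 VAR  (c) S = 0.02363 VA  (d) PF = 0.8566 (leading)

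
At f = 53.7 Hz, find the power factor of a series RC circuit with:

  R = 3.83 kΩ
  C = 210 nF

Step 1 — Angular frequency: ω = 2π·f = 2π·53.7 = 337.4 rad/s.
Step 2 — Component impedances:
  R: Z = R = 3830 Ω
  C: Z = 1/(jωC) = -j/(ω·C) = 0 - j1.411e+04 Ω
Step 3 — Series combination: Z_total = R + C = 3830 - j1.411e+04 Ω = 1.462e+04∠-74.8° Ω.
Step 4 — Power factor: PF = cos(φ) = Re(Z)/|Z| = 3830/14624 = 0.2619.
Step 5 — Type: Im(Z) = -1.411e+04 ⇒ leading (phase φ = -74.8°).

PF = 0.2619 (leading, φ = -74.8°)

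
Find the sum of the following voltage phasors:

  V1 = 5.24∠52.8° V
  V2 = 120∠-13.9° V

Step 1 — Convert each phasor to rectangular form:
  V1 = 5.24·(cos(52.8°) + j·sin(52.8°)) = 3.168 + j4.174 V
  V2 = 120·(cos(-13.9°) + j·sin(-13.9°)) = 116.5 - j28.83 V
Step 2 — Sum components: V_total = 119.7 - j24.65 V.
Step 3 — Convert to polar: |V_total| = 122.2 V, ∠V_total = -11.6°.

V_total = 122.2∠-11.6° V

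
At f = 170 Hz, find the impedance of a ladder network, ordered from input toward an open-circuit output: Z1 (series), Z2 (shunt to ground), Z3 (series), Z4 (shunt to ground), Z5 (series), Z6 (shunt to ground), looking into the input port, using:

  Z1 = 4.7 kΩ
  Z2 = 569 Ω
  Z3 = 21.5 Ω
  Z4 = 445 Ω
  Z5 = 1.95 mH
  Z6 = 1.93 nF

Step 1 — Angular frequency: ω = 2π·f = 2π·170 = 1068 rad/s.
Step 2 — Component impedances:
  Z1: Z = R = 4700 Ω
  Z2: Z = R = 569 Ω
  Z3: Z = R = 21.5 Ω
  Z4: Z = R = 445 Ω
  Z5: Z = jωL = j·1068·0.00195 = 0 + j2.083 Ω
  Z6: Z = 1/(jωC) = -j/(ω·C) = 0 - j4.851e+05 Ω
Step 3 — Ladder network (open output): work backward from the far end, alternating series and parallel combinations. Z_in = 4956 - j0.1233 Ω = 4956∠-0.0° Ω.

Z = 4956 - j0.1233 Ω = 4956∠-0.0° Ω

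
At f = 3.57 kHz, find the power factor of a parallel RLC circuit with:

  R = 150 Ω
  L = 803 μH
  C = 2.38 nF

Step 1 — Angular frequency: ω = 2π·f = 2π·3570 = 2.243e+04 rad/s.
Step 2 — Component impedances:
  R: Z = R = 150 Ω
  L: Z = jωL = j·2.243e+04·0.000803 = 0 + j18.01 Ω
  C: Z = 1/(jωC) = -j/(ω·C) = 0 - j1.873e+04 Ω
Step 3 — Parallel combination: 1/Z_total = 1/R + 1/L + 1/C; Z_total = 2.136 + j17.77 Ω = 17.9∠83.1° Ω.
Step 4 — Power factor: PF = cos(φ) = Re(Z)/|Z| = 2.136/17.9 = 0.1193.
Step 5 — Type: Im(Z) = 17.77 ⇒ lagging (phase φ = 83.1°).

PF = 0.1193 (lagging, φ = 83.1°)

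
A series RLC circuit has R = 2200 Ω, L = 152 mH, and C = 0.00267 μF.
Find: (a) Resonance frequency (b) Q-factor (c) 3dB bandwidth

Step 1 — Resonance condition Im(Z)=0 gives ω₀ = 1/√(LC).
Step 2 — ω₀ = 1/√(0.152·2.67e-09) = 4.964e+04 rad/s.
Step 3 — f₀ = ω₀/(2π) = 7900 Hz.
Step 4 — Series Q: Q = ω₀L/R = 4.964e+04·0.152/2200 = 3.43.
Step 5 — 3dB bandwidth: Δω = ω₀/Q = 1.447e+04 rad/s; BW = Δω/(2π) = 2304 Hz.

(a) f₀ = 7900 Hz  (b) Q = 3.43  (c) BW = 2304 Hz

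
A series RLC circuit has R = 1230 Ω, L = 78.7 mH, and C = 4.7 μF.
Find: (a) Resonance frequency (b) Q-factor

Step 1 — Resonance condition Im(Z)=0 gives ω₀ = 1/√(LC).
Step 2 — ω₀ = 1/√(0.0787·4.7e-06) = 1644 rad/s.
Step 3 — f₀ = ω₀/(2π) = 261.7 Hz.
Step 4 — Series Q: Q = ω₀L/R = 1644·0.0787/1230 = 0.1052.

(a) f₀ = 261.7 Hz  (b) Q = 0.1052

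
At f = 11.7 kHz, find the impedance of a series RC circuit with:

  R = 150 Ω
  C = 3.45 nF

Step 1 — Angular frequency: ω = 2π·f = 2π·1.17e+04 = 7.351e+04 rad/s.
Step 2 — Component impedances:
  R: Z = R = 150 Ω
  C: Z = 1/(jωC) = -j/(ω·C) = 0 - j3943 Ω
Step 3 — Series combination: Z_total = R + C = 150 - j3943 Ω = 3946∠-87.8° Ω.

Z = 150 - j3943 Ω = 3946∠-87.8° Ω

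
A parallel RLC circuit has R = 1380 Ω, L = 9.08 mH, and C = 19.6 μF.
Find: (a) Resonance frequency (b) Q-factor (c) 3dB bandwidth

Step 1 — Resonance: ω₀ = 1/√(LC) = 1/√(0.00908·1.96e-05) = 2370 rad/s.
Step 2 — f₀ = ω₀/(2π) = 377.3 Hz.
Step 3 — Parallel Q: Q = R/(ω₀L) = 1380/(2370·0.00908) = 64.12.
Step 4 — Bandwidth: Δω = ω₀/Q = 36.97 rad/s; BW = Δω/(2π) = 5.884 Hz.

(a) f₀ = 377.3 Hz  (b) Q = 64.12  (c) BW = 5.884 Hz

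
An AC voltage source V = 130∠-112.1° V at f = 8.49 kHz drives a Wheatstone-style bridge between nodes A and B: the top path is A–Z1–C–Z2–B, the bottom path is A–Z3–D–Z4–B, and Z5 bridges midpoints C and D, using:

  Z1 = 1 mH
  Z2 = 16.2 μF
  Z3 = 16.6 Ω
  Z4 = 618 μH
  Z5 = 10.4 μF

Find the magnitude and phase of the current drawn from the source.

Step 1 — Angular frequency: ω = 2π·f = 2π·8490 = 5.334e+04 rad/s.
Step 2 — Component impedances:
  Z1: Z = jωL = j·5.334e+04·0.001 = 0 + j53.34 Ω
  Z2: Z = 1/(jωC) = -j/(ω·C) = 0 - j1.157 Ω
  Z3: Z = R = 16.6 Ω
  Z4: Z = jωL = j·5.334e+04·0.000618 = 0 + j32.97 Ω
  Z5: Z = 1/(jωC) = -j/(ω·C) = 0 - j1.803 Ω
Step 3 — Bridge requires nodal analysis (the Z5 bridge couples midpoints C and D, so the two paths cannot be reduced to a simple series/parallel combination). Setting node B to ground and injecting 1 A at node A, the 3-node admittance system at A, C, D solves to V_A = Z_AB = 16.21 + j1.905 Ω = 16.33∠6.7° Ω.
Step 4 — Source phasor: V = 130∠-112.1° V = -48.91 - j120.4 V.
Step 5 — Ohm's law: I = V / Z_total = (-48.91 - j120.4) / (16.21 + j1.905) = -3.836 - j6.978 A.
Step 6 — Convert to polar: |I| = 7.963 A, ∠I = -118.8°.

I = 7.963∠-118.8° A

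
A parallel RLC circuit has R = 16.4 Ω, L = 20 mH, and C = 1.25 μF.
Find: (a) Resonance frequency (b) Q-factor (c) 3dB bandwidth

Step 1 — Resonance: ω₀ = 1/√(LC) = 1/√(0.02·1.25e-06) = 6325 rad/s.
Step 2 — f₀ = ω₀/(2π) = 1007 Hz.
Step 3 — Parallel Q: Q = R/(ω₀L) = 16.4/(6325·0.02) = 0.1297.
Step 4 — Bandwidth: Δω = ω₀/Q = 4.878e+04 rad/s; BW = Δω/(2π) = 7764 Hz.

(a) f₀ = 1007 Hz  (b) Q = 0.1297  (c) BW = 7764 Hz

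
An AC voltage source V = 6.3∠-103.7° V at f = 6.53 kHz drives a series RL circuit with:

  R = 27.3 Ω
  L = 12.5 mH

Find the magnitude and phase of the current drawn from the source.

Step 1 — Angular frequency: ω = 2π·f = 2π·6530 = 4.103e+04 rad/s.
Step 2 — Component impedances:
  R: Z = R = 27.3 Ω
  L: Z = jωL = j·4.103e+04·0.0125 = 0 + j512.9 Ω
Step 3 — Series combination: Z_total = R + L = 27.3 + j512.9 Ω = 513.6∠87.0° Ω.
Step 4 — Source phasor: V = 6.3∠-103.7° V = -1.492 - j6.121 V.
Step 5 — Ohm's law: I = V / Z_total = (-1.492 - j6.121) / (27.3 + j512.9) = -0.01206 + j0.002268 A.
Step 6 — Convert to polar: |I| = 0.01227 A, ∠I = 169.3°.

I = 0.01227∠169.3° A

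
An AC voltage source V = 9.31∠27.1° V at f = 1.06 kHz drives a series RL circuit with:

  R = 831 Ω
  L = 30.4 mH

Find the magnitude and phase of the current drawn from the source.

Step 1 — Angular frequency: ω = 2π·f = 2π·1060 = 6660 rad/s.
Step 2 — Component impedances:
  R: Z = R = 831 Ω
  L: Z = jωL = j·6660·0.0304 = 0 + j202.5 Ω
Step 3 — Series combination: Z_total = R + L = 831 + j202.5 Ω = 855.3∠13.7° Ω.
Step 4 — Source phasor: V = 9.31∠27.1° V = 8.288 + j4.241 V.
Step 5 — Ohm's law: I = V / Z_total = (8.288 + j4.241) / (831 + j202.5) = 0.01059 + j0.002524 A.
Step 6 — Convert to polar: |I| = 0.01088 A, ∠I = 13.4°.

I = 0.01088∠13.4° A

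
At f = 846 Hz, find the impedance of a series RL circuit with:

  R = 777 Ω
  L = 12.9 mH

Step 1 — Angular frequency: ω = 2π·f = 2π·846 = 5316 rad/s.
Step 2 — Component impedances:
  R: Z = R = 777 Ω
  L: Z = jωL = j·5316·0.0129 = 0 + j68.57 Ω
Step 3 — Series combination: Z_total = R + L = 777 + j68.57 Ω = 780∠5.0° Ω.

Z = 777 + j68.57 Ω = 780∠5.0° Ω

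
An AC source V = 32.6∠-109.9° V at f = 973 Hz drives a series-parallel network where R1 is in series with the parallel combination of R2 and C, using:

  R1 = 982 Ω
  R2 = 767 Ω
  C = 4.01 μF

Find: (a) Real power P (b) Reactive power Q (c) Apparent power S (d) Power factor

Step 1 — Angular frequency: ω = 2π·f = 2π·973 = 6114 rad/s.
Step 2 — Component impedances:
  R1: Z = R = 982 Ω
  R2: Z = R = 767 Ω
  C: Z = 1/(jωC) = -j/(ω·C) = 0 - j40.79 Ω
Step 3 — Parallel branch: R2 || C = 1/(1/R2 + 1/C) = 2.163 - j40.68 Ω.
Step 4 — Series with R1: Z_total = R1 + (R2 || C) = 984.2 - j40.68 Ω = 985∠-2.4° Ω.
Step 5 — Source phasor: V = 32.6∠-109.9° V = -11.1 - j30.65 V.
Step 6 — Current: I = V / Z = -0.009971 - j0.03156 A = 0.0331∠-107.5° A.
Step 7 — Complex power: S = V·I* = 1.078 - j0.04455 VA.
Step 8 — Real power: P = Re(S) = 1.078 W.
Step 9 — Reactive power: Q = Im(S) = -0.04455 VAR.
Step 10 — Apparent power: |S| = 1.079 VA.
Step 11 — Power factor: PF = P/|S| = 0.9991 (leading).

(a) P = 1.078 W  (b) Q = -0.04455 VAR  (c) S = 1.079 VA  (d) PF = 0.9991 (leading)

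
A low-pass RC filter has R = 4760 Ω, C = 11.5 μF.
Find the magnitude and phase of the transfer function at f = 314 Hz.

Step 1 — Angular frequency: ω = 2π·314 = 1973 rad/s.
Step 2 — Transfer function: H(jω) = 1/(1 + jωRC).
Step 3 — Denominator: 1 + jωRC = 1 + j·1973·4760·1.15e-05 = 1 + j108.
Step 4 — H = 8.573e-05 - j0.009259.
Step 5 — Magnitude: |H| = 0.009259 (-40.7 dB); phase: φ = -89.5°.

|H| = 0.009259 (-40.7 dB), φ = -89.5°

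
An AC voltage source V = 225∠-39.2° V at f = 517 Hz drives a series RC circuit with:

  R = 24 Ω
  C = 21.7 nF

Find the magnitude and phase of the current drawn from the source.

Step 1 — Angular frequency: ω = 2π·f = 2π·517 = 3248 rad/s.
Step 2 — Component impedances:
  R: Z = R = 24 Ω
  C: Z = 1/(jωC) = -j/(ω·C) = 0 - j1.419e+04 Ω
Step 3 — Series combination: Z_total = R + C = 24 - j1.419e+04 Ω = 1.419e+04∠-89.9° Ω.
Step 4 — Source phasor: V = 225∠-39.2° V = 174.4 - j142.2 V.
Step 5 — Ohm's law: I = V / Z_total = (174.4 - j142.2) / (24 - j1.419e+04) = 0.01004 + j0.01227 A.
Step 6 — Convert to polar: |I| = 0.01586 A, ∠I = 50.7°.

I = 0.01586∠50.7° A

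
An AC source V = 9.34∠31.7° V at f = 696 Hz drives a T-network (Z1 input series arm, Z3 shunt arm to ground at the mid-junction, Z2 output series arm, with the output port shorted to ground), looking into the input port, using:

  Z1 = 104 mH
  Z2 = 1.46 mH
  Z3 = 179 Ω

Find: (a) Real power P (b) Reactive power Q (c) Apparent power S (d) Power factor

Step 1 — Angular frequency: ω = 2π·f = 2π·696 = 4373 rad/s.
Step 2 — Component impedances:
  Z1: Z = jωL = j·4373·0.104 = 0 + j454.8 Ω
  Z2: Z = jωL = j·4373·0.00146 = 0 + j6.385 Ω
  Z3: Z = R = 179 Ω
Step 3 — With the output port shorted to ground, the output series arm Z2 runs from the junction to ground; the shunt arm Z3 also runs from the junction to ground. They appear in parallel: Z3 || Z2 = 0.2274 + j6.377 Ω.
Step 4 — Series with input arm Z1: Z_in = Z1 + (Z3 || Z2) = 0.2274 + j461.2 Ω = 461.2∠90.0° Ω.
Step 5 — Source phasor: V = 9.34∠31.7° V = 7.947 + j4.908 V.
Step 6 — Current: I = V / Z = 0.01065 - j0.01723 A = 0.02025∠-58.3° A.
Step 7 — Complex power: S = V·I* = 9.329e-05 + j0.1892 VA.
Step 8 — Real power: P = Re(S) = 9.329e-05 W.
Step 9 — Reactive power: Q = Im(S) = 0.1892 VAR.
Step 10 — Apparent power: |S| = 0.1892 VA.
Step 11 — Power factor: PF = P/|S| = 0.0004932 (lagging).

(a) P = 9.329e-05 W  (b) Q = 0.1892 VAR  (c) S = 0.1892 VA  (d) PF = 0.0004932 (lagging)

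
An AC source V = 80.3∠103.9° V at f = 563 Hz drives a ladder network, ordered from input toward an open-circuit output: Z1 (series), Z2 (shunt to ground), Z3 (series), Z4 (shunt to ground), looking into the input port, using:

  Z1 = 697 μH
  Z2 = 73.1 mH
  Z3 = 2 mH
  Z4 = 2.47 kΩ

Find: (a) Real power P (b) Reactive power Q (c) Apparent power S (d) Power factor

Step 1 — Angular frequency: ω = 2π·f = 2π·563 = 3537 rad/s.
Step 2 — Component impedances:
  Z1: Z = jωL = j·3537·0.000697 = 0 + j2.466 Ω
  Z2: Z = jωL = j·3537·0.0731 = 0 + j258.6 Ω
  Z3: Z = jωL = j·3537·0.002 = 0 + j7.075 Ω
  Z4: Z = R = 2470 Ω
Step 3 — Ladder network (open output): work backward from the far end, alternating series and parallel combinations. Z_in = 26.76 + j258.2 Ω = 259.6∠84.1° Ω.
Step 4 — Source phasor: V = 80.3∠103.9° V = -19.29 + j77.95 V.
Step 5 — Current: I = V / Z = 0.2911 + j0.1049 A = 0.3094∠19.8° A.
Step 6 — Complex power: S = V·I* = 2.561 + j24.71 VA.
Step 7 — Real power: P = Re(S) = 2.561 W.
Step 8 — Reactive power: Q = Im(S) = 24.71 VAR.
Step 9 — Apparent power: |S| = 24.84 VA.
Step 10 — Power factor: PF = P/|S| = 0.1031 (lagging).

(a) P = 2.561 W  (b) Q = 24.71 VAR  (c) S = 24.84 VA  (d) PF = 0.1031 (lagging)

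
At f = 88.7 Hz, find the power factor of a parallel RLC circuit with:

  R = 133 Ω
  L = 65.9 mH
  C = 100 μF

Step 1 — Angular frequency: ω = 2π·f = 2π·88.7 = 557.3 rad/s.
Step 2 — Component impedances:
  R: Z = R = 133 Ω
  L: Z = jωL = j·557.3·0.0659 = 0 + j36.73 Ω
  C: Z = 1/(jωC) = -j/(ω·C) = 0 - j17.94 Ω
Step 3 — Parallel combination: 1/Z_total = 1/R + 1/L + 1/C; Z_total = 8.652 - j32.8 Ω = 33.92∠-75.2° Ω.
Step 4 — Power factor: PF = cos(φ) = Re(Z)/|Z| = 8.652/33.92 = 0.2551.
Step 5 — Type: Im(Z) = -32.8 ⇒ leading (phase φ = -75.2°).

PF = 0.2551 (leading, φ = -75.2°)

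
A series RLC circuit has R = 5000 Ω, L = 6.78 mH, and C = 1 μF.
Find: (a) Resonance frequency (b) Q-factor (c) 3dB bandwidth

Step 1 — Resonance: ω₀ = 1/√(LC) = 1/√(0.00678·1e-06) = 1.214e+04 rad/s.
Step 2 — f₀ = ω₀/(2π) = 1933 Hz.
Step 3 — Series Q: Q = ω₀L/R = 1.214e+04·0.00678/5000 = 0.01647.
Step 4 — Bandwidth: Δω = ω₀/Q = 7.375e+05 rad/s; BW = Δω/(2π) = 1.174e+05 Hz.

(a) f₀ = 1933 Hz  (b) Q = 0.01647  (c) BW = 1.174e+05 Hz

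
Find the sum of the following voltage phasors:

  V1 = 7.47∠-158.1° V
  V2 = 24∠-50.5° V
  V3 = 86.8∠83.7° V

Step 1 — Convert each phasor to rectangular form:
  V1 = 7.47·(cos(-158.1°) + j·sin(-158.1°)) = -6.931 - j2.786 V
  V2 = 24·(cos(-50.5°) + j·sin(-50.5°)) = 15.27 - j18.52 V
  V3 = 86.8·(cos(83.7°) + j·sin(83.7°)) = 9.525 + j86.28 V
Step 2 — Sum components: V_total = 17.86 + j64.97 V.
Step 3 — Convert to polar: |V_total| = 67.38 V, ∠V_total = 74.6°.

V_total = 67.38∠74.6° V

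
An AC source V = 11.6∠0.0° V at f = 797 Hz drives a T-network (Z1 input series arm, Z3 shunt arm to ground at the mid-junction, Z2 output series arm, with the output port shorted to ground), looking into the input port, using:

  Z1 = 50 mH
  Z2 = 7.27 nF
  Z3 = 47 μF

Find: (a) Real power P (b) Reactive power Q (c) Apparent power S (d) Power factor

Step 1 — Angular frequency: ω = 2π·f = 2π·797 = 5008 rad/s.
Step 2 — Component impedances:
  Z1: Z = jωL = j·5008·0.05 = 0 + j250.4 Ω
  Z2: Z = 1/(jωC) = -j/(ω·C) = 0 - j2.747e+04 Ω
  Z3: Z = 1/(jωC) = -j/(ω·C) = 0 - j4.249 Ω
Step 3 — With the output port shorted to ground, the output series arm Z2 runs from the junction to ground; the shunt arm Z3 also runs from the junction to ground. They appear in parallel: Z3 || Z2 = 0 - j4.248 Ω.
Step 4 — Series with input arm Z1: Z_in = Z1 + (Z3 || Z2) = 0 + j246.1 Ω = 246.1∠90.0° Ω.
Step 5 — Source phasor: V = 11.6∠0.0° V = 11.6 V.
Step 6 — Current: I = V / Z = 0 - j0.04713 A = 0.04713∠-90.0° A.
Step 7 — Complex power: S = V·I* = 0 + j0.5467 VA.
Step 8 — Real power: P = Re(S) = 0 W.
Step 9 — Reactive power: Q = Im(S) = 0.5467 VAR.
Step 10 — Apparent power: |S| = 0.5467 VA.
Step 11 — Power factor: PF = P/|S| = 0 (lagging).

(a) P = 0 W  (b) Q = 0.5467 VAR  (c) S = 0.5467 VA  (d) PF = 0 (lagging)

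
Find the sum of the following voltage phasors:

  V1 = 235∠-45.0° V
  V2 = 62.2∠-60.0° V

Step 1 — Convert each phasor to rectangular form:
  V1 = 235·(cos(-45.0°) + j·sin(-45.0°)) = 166.2 - j166.2 V
  V2 = 62.2·(cos(-60.0°) + j·sin(-60.0°)) = 31.1 - j53.87 V
Step 2 — Sum components: V_total = 197.3 - j220 V.
Step 3 — Convert to polar: |V_total| = 295.5 V, ∠V_total = -48.1°.

V_total = 295.5∠-48.1° V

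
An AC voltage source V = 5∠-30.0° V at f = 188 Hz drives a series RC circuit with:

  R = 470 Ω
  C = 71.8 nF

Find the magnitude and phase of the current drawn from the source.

Step 1 — Angular frequency: ω = 2π·f = 2π·188 = 1181 rad/s.
Step 2 — Component impedances:
  R: Z = R = 470 Ω
  C: Z = 1/(jωC) = -j/(ω·C) = 0 - j1.179e+04 Ω
Step 3 — Series combination: Z_total = R + C = 470 - j1.179e+04 Ω = 1.18e+04∠-87.7° Ω.
Step 4 — Source phasor: V = 5∠-30.0° V = 4.33 - j2.5 V.
Step 5 — Ohm's law: I = V / Z_total = (4.33 - j2.5) / (470 - j1.179e+04) = 0.0002263 + j0.0003582 A.
Step 6 — Convert to polar: |I| = 0.0004237 A, ∠I = 57.7°.

I = 0.0004237∠57.7° A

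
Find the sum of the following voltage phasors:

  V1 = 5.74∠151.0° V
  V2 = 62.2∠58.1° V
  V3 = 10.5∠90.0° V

Step 1 — Convert each phasor to rectangular form:
  V1 = 5.74·(cos(151.0°) + j·sin(151.0°)) = -5.02 + j2.783 V
  V2 = 62.2·(cos(58.1°) + j·sin(58.1°)) = 32.87 + j52.81 V
  V3 = 10.5·(cos(90.0°) + j·sin(90.0°)) = 0 + j10.5 V
Step 2 — Sum components: V_total = 27.85 + j66.09 V.
Step 3 — Convert to polar: |V_total| = 71.72 V, ∠V_total = 67.2°.

V_total = 71.72∠67.2° V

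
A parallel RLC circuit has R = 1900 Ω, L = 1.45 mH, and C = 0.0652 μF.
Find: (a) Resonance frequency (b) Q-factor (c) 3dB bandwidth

Step 1 — Resonance: ω₀ = 1/√(LC) = 1/√(0.00145·6.52e-08) = 1.028e+05 rad/s.
Step 2 — f₀ = ω₀/(2π) = 1.637e+04 Hz.
Step 3 — Parallel Q: Q = R/(ω₀L) = 1900/(1.028e+05·0.00145) = 12.74.
Step 4 — Bandwidth: Δω = ω₀/Q = 8072 rad/s; BW = Δω/(2π) = 1285 Hz.

(a) f₀ = 1.637e+04 Hz  (b) Q = 12.74  (c) BW = 1285 Hz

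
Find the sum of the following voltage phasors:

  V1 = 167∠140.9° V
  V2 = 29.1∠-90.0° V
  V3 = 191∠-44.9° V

Step 1 — Convert each phasor to rectangular form:
  V1 = 167·(cos(140.9°) + j·sin(140.9°)) = -129.6 + j105.3 V
  V2 = 29.1·(cos(-90.0°) + j·sin(-90.0°)) = 0 - j29.1 V
  V3 = 191·(cos(-44.9°) + j·sin(-44.9°)) = 135.3 - j134.8 V
Step 2 — Sum components: V_total = 5.693 - j58.6 V.
Step 3 — Convert to polar: |V_total| = 58.87 V, ∠V_total = -84.5°.

V_total = 58.87∠-84.5° V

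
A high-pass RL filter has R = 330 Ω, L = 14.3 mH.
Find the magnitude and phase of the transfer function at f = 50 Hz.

Step 1 — Angular frequency: ω = 2π·50 = 314.2 rad/s.
Step 2 — Transfer function: H(jω) = jωL/(R + jωL).
Step 3 — Numerator jωL = j·4.492; denominator R + jωL = 330 + j4.492.
Step 4 — H = 0.0001853 + j0.01361.
Step 5 — Magnitude: |H| = 0.01361 (-37.3 dB); phase: φ = 89.2°.

|H| = 0.01361 (-37.3 dB), φ = 89.2°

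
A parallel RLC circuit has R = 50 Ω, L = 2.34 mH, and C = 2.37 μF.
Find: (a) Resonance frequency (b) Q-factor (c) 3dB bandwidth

Step 1 — Resonance: ω₀ = 1/√(LC) = 1/√(0.00234·2.37e-06) = 1.343e+04 rad/s.
Step 2 — f₀ = ω₀/(2π) = 2137 Hz.
Step 3 — Parallel Q: Q = R/(ω₀L) = 50/(1.343e+04·0.00234) = 1.591.
Step 4 — Bandwidth: Δω = ω₀/Q = 8439 rad/s; BW = Δω/(2π) = 1343 Hz.

(a) f₀ = 2137 Hz  (b) Q = 1.591  (c) BW = 1343 Hz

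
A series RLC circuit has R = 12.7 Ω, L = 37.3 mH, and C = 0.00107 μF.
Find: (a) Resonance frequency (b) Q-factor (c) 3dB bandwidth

Step 1 — Resonance: ω₀ = 1/√(LC) = 1/√(0.0373·1.07e-09) = 1.583e+05 rad/s.
Step 2 — f₀ = ω₀/(2π) = 2.519e+04 Hz.
Step 3 — Series Q: Q = ω₀L/R = 1.583e+05·0.0373/12.7 = 464.9.
Step 4 — Bandwidth: Δω = ω₀/Q = 340.5 rad/s; BW = Δω/(2π) = 54.19 Hz.

(a) f₀ = 2.519e+04 Hz  (b) Q = 464.9  (c) BW = 54.19 Hz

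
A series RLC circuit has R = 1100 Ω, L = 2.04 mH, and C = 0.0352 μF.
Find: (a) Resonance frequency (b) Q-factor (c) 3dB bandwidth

Step 1 — Resonance condition Im(Z)=0 gives ω₀ = 1/√(LC).
Step 2 — ω₀ = 1/√(0.00204·3.52e-08) = 1.18e+05 rad/s.
Step 3 — f₀ = ω₀/(2π) = 1.878e+04 Hz.
Step 4 — Series Q: Q = ω₀L/R = 1.18e+05·0.00204/1100 = 0.2189.
Step 5 — 3dB bandwidth: Δω = ω₀/Q = 5.392e+05 rad/s; BW = Δω/(2π) = 8.582e+04 Hz.

(a) f₀ = 1.878e+04 Hz  (b) Q = 0.2189  (c) BW = 8.582e+04 Hz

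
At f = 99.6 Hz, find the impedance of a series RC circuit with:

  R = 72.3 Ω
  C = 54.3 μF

Step 1 — Angular frequency: ω = 2π·f = 2π·99.6 = 625.8 rad/s.
Step 2 — Component impedances:
  R: Z = R = 72.3 Ω
  C: Z = 1/(jωC) = -j/(ω·C) = 0 - j29.43 Ω
Step 3 — Series combination: Z_total = R + C = 72.3 - j29.43 Ω = 78.06∠-22.1° Ω.

Z = 72.3 - j29.43 Ω = 78.06∠-22.1° Ω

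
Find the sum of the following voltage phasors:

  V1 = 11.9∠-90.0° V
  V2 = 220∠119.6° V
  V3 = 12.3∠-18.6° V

Step 1 — Convert each phasor to rectangular form:
  V1 = 11.9·(cos(-90.0°) + j·sin(-90.0°)) = 0 - j11.9 V
  V2 = 220·(cos(119.6°) + j·sin(119.6°)) = -108.7 + j191.3 V
  V3 = 12.3·(cos(-18.6°) + j·sin(-18.6°)) = 11.66 - j3.923 V
Step 2 — Sum components: V_total = -97.01 + j175.5 V.
Step 3 — Convert to polar: |V_total| = 200.5 V, ∠V_total = 118.9°.

V_total = 200.5∠118.9° V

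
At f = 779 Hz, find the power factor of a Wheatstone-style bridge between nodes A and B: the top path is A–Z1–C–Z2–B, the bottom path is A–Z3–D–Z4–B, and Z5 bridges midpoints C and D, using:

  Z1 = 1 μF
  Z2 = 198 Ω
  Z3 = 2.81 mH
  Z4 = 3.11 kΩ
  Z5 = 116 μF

Step 1 — Angular frequency: ω = 2π·f = 2π·779 = 4895 rad/s.
Step 2 — Component impedances:
  Z1: Z = 1/(jωC) = -j/(ω·C) = 0 - j204.3 Ω
  Z2: Z = R = 198 Ω
  Z3: Z = jωL = j·4895·0.00281 = 0 + j13.75 Ω
  Z4: Z = R = 3110 Ω
  Z5: Z = 1/(jωC) = -j/(ω·C) = 0 - j1.761 Ω
Step 3 — Bridge requires nodal analysis (the Z5 bridge couples midpoints C and D, so the two paths cannot be reduced to a simple series/parallel combination). Setting node B to ground and injecting 1 A at node A, the 3-node admittance system at A, C, D solves to V_A = Z_AB = 186.1 + j12.96 Ω = 186.6∠4.0° Ω.
Step 4 — Power factor: PF = cos(φ) = Re(Z)/|Z| = 186.15/186.6 = 0.9976.
Step 5 — Type: Im(Z) = 12.96 ⇒ lagging (phase φ = 4.0°).

PF = 0.9976 (lagging, φ = 4.0°)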